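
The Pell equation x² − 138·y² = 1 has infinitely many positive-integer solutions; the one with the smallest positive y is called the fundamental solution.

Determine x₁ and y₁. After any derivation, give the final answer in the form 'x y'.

47 4

[11; 1,2,1,22] for √138; ℓ=4 ⇒ convergent index 3
i=0: a=11 ⇒ p=11, q=1
…
i=2: a=2 ⇒ p=35, q=3
i=3: a=1 ⇒ p=47, q=4
(x₁, y₁) = (47, 4);  47² − 138·4² = 1 ✓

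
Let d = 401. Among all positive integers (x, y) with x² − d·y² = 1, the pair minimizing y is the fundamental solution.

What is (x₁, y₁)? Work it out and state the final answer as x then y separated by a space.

801 40

√401 → a₀=20, period (40); ℓ=1 odd so k=1
a_0=20:  p_0=20·1+0=20,  q_0=20·0+1=1
a_1=40:  p_1=40·20+1=801,  q_1=40·1+0=40
(x₁, y₁) = (801, 40);  801² − 401·40² = 1 ✓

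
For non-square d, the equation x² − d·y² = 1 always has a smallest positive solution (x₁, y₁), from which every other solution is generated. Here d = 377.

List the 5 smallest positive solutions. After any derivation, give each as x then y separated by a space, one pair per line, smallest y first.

233 12
108577 5592
50596649 2605860
23577929857 1214325168
10987264716713 565872922428

d=377: √d = [19; 2,2,2,38] (ℓ=4, even), read p_3/q_3
a_0=19:  p_0=19·1+0=19,  q_0=19·0+1=1
a_1=2:  p_1=2·19+1=39,  q_1=2·1+0=2
a_2=2:  p_2=2·39+19=97,  q_2=2·2+1=5
a_3=2:  p_3=2·97+39=233,  q_3=2·5+2=12
→ (233, 12).  Check: 233²=54289, 377·12²=54288, difference 1.
(233+12√377)^2 = 108577 + 5592√377
(233+12√377)^3 = 50596649 + 2605860√377
(233+12√377)^4 = 23577929857 + 1214325168√377
(233+12√377)^5 = 10987264716713 + 565872922428√377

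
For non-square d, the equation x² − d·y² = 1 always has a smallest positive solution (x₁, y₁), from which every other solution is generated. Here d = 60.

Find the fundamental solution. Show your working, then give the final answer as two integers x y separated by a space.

√60 = [7; 1,2,1,14, …], period ℓ=4 (even) → k=3
step 0: (7, 1)  from 7·(1,0) + (0,1)
…
step 2: (23, 3)  from 2·(8,1) + (7,1)
step 3: (31, 4)  from 1·(23,3) + (8,1)
→ (31, 4).  Check: 31²=961, 60·4²=960, difference 1.

31 4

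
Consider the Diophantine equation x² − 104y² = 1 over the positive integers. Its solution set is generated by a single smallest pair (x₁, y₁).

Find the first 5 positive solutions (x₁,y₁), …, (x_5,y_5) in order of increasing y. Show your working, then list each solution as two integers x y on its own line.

51 5
5201 510
530451 52015
54100801 5305020
5517751251 541060025

√104 → a₀=10, period (5,20); ℓ=2 even so k=1
k=0  a_k=10  p_k/q_k = 10/1
k=1  a_k=5  p_k/q_k = 51/5
→ (51, 5).  Check: 51²=2601, 104·5²=2600, difference 1.
k=2:  x_2 = 51·51+104·5·5 = 5201,  y_2 = 51·5+5·51 = 510
k=3:  x_3 = 51·5201+104·5·510 = 530451,  y_3 = 51·510+5·5201 = 52015
k=4:  x_4 = 51·530451+104·5·52015 = 54100801,  y_4 = 51·52015+5·530451 = 5305020
k=5:  x_5 = 51·54100801+104·5·5305020 = 5517751251,  y_5 = 51·5305020+5·54100801 = 541060025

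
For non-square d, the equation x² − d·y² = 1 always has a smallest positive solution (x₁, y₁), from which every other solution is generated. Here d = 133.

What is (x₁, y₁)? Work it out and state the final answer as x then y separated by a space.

[11; 1,1,7,5,1,…,1,1,22] for √133; ℓ=16 ⇒ convergent index 15
i=0: a=11 ⇒ p=11, q=1
…
i=2: a=1 ⇒ p=23, q=2
i=3: a=7 ⇒ p=173, q=15
…
i=8: a=2 ⇒ p=7969, q=691
…
i=14: a=1 ⇒ p=1378591, q=119539
i=15: a=1 ⇒ p=2588599, q=224460
(x₁, y₁) = (2588599, 224460);  2588599² − 133·224460² = 1 ✓

2588599 224460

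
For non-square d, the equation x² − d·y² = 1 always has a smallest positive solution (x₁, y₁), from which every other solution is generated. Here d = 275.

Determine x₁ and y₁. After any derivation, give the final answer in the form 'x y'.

199 12

[16; 1,1,2,1,1,32] for √275; ℓ=6 ⇒ convergent index 5
k=0  a_k=16  p_k/q_k = 16/1
…
k=3  a_k=2  p_k/q_k = 83/5
k=4  a_k=1  p_k/q_k = 116/7
k=5  a_k=1  p_k/q_k = 199/12
(x₁, y₁) = (199, 12);  199² − 275·12² = 1 ✓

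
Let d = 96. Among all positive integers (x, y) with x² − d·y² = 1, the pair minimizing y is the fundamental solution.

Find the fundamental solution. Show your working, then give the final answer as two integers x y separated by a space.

49 5

√96 = [9; 1,3,1,18, …], period ℓ=4 (even) → k=3
k=0  a_k=9  p_k/q_k = 9/1
…
k=2  a_k=3  p_k/q_k = 39/4
k=3  a_k=1  p_k/q_k = 49/5
fundamental: x₁=49, y₁=5  (since 2401 − 96·25 = 1)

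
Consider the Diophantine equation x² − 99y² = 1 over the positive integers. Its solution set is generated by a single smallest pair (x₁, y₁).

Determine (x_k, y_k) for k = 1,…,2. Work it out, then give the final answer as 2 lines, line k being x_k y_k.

10 1
199 20

[9; 1,18] for √99; ℓ=2 ⇒ convergent index 1
step 0: (9, 1)  from 9·(1,0) + (0,1)
step 1: (10, 1)  from 1·(9,1) + (1,0)
→ (10, 1).  Check: 10²=100, 99·1²=99, difference 1.
(10+1√99)^2 = 199 + 20√99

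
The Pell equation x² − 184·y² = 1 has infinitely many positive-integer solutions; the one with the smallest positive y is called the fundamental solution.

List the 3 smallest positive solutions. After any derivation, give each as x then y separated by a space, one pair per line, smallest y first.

24335 1794
1184384449 87313980
57643991108495 4249571404806

d=184: √d = [13; 1,1,3,2,1,2,1,2,3,1,1,26] (ℓ=12, even), read p_11/q_11
step 0: (13, 1)  from 13·(1,0) + (0,1)
step 1: (14, 1)  from 1·(13,1) + (1,0)
step 2: (27, 2)  from 1·(14,1) + (13,1)
…
step 7: (1153, 85)  from 1·(841,62) + (312,23)
…
step 9: (10594, 781)  from 3·(3147,232) + (1153,85)
step 10: (13741, 1013)  from 1·(10594,781) + (3147,232)
step 11: (24335, 1794)  from 1·(13741,1013) + (10594,781)
→ (24335, 1794).  Check: 24335²=592192225, 184·1794²=592192224, difference 1.
n=2: (24335,1794)∘(24335,1794) = (24335·24335+184·1794·1794, 24335·1794+1794·24335) = (1184384449,87313980)
n=3: (1184384449,87313980)∘(24335,1794) = (24335·1184384449+184·1794·87313980, 24335·87313980+1794·1184384449) = (57643991108495,4249571404806)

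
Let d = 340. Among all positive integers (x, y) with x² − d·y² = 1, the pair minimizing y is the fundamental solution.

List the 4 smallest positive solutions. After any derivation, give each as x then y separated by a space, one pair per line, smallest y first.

285769 15498
163327842721 8857695924
93348068572789129 5062509812995614
53351968415791425367681 2893416733491029538408

√340 = [18; 2,3,1,1,1,…,3,2,36, …], period ℓ=14 (even) → k=13
step 0: (18, 1)  from 18·(1,0) + (0,1)
step 1: (37, 2)  from 2·(18,1) + (1,0)
step 2: (129, 7)  from 3·(37,2) + (18,1)
step 3: (166, 9)  from 1·(129,7) + (37,2)
step 4: (295, 16)  from 1·(166,9) + (129,7)
step 5: (461, 25)  from 1·(295,16) + (166,9)
step 6: (756, 41)  from 1·(461,25) + (295,16)
…
step 9: (13774, 747)  from 1·(7265,394) + (6509,353)
step 10: (21039, 1141)  from 1·(13774,747) + (7265,394)
step 11: (34813, 1888)  from 1·(21039,1141) + (13774,747)
step 12: (125478, 6805)  from 3·(34813,1888) + (21039,1141)
step 13: (285769, 15498)  from 2·(125478,6805) + (34813,1888)
(x₁, y₁) = (285769, 15498);  285769² − 340·15498² = 1 ✓
n=2: (285769,15498)∘(285769,15498) = (285769·285769+340·15498·15498, 285769·15498+15498·285769) = (163327842721,8857695924)
n=3: (163327842721,8857695924)∘(285769,15498) = (285769·163327842721+340·15498·8857695924, 285769·8857695924+15498·163327842721) = (93348068572789129,5062509812995614)
n=4: (93348068572789129,5062509812995614)∘(285769,15498) = (285769·93348068572789129+340·15498·5062509812995614, 285769·5062509812995614+15498·93348068572789129) = (53351968415791425367681,2893416733491029538408)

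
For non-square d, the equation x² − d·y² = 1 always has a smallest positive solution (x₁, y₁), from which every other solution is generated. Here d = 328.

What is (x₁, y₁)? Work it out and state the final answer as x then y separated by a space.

d=328: √d = [18; 9,36] (ℓ=2, even), read p_1/q_1
k=0  a_k=18  p_k/q_k = 18/1
k=1  a_k=9  p_k/q_k = 163/9
(x₁, y₁) = (163, 9);  163² − 328·9² = 1 ✓

163 9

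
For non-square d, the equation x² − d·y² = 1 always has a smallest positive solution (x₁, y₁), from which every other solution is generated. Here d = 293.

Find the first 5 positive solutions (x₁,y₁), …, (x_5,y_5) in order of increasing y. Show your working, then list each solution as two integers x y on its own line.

12320649 719780
303596783562401 17736313474440
7481018815602612315849 437045785745090703340
184342013978870716056521769601 10769375446188914321717060880
4542426500373511536803322165613266249 265371389643423565052112223737518900

√293 → a₀=17, period (8,1,1,8,34); ℓ=5 odd so k=9
k=0  a_k=17  p_k/q_k = 17/1
k=1  a_k=8  p_k/q_k = 137/8
k=2  a_k=1  p_k/q_k = 154/9
…
k=4  a_k=8  p_k/q_k = 2482/145
k=5  a_k=34  p_k/q_k = 84679/4947
k=6  a_k=8  p_k/q_k = 679914/39721
k=7  a_k=1  p_k/q_k = 764593/44668
k=8  a_k=1  p_k/q_k = 1444507/84389
k=9  a_k=8  p_k/q_k = 12320649/719780
fundamental: x₁=12320649, y₁=719780  (since 151798391781201 − 293·518083248400 = 1)
n=2: (12320649,719780)∘(12320649,719780) = (12320649·12320649+293·719780·719780, 12320649·719780+719780·12320649) = (303596783562401,17736313474440)
n=3: (303596783562401,17736313474440)∘(12320649,719780) = (12320649·303596783562401+293·719780·17736313474440, 12320649·17736313474440+719780·303596783562401) = (7481018815602612315849,437045785745090703340)
n=4: (7481018815602612315849,437045785745090703340)∘(12320649,719780) = (12320649·7481018815602612315849+293·719780·437045785745090703340, 12320649·437045785745090703340+719780·7481018815602612315849) = (184342013978870716056521769601,10769375446188914321717060880)
n=5: (184342013978870716056521769601,10769375446188914321717060880)∘(12320649,719780) = (12320649·184342013978870716056521769601+293·719780·10769375446188914321717060880, 12320649·10769375446188914321717060880+719780·184342013978870716056521769601) = (4542426500373511536803322165613266249,265371389643423565052112223737518900)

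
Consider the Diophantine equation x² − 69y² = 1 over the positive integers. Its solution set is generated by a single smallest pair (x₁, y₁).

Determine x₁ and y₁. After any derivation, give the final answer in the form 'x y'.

√69 → a₀=8, period (3,3,1,4,1,3,3,16); ℓ=8 even so k=7
a_0=8:  p_0=8·1+0=8,  q_0=8·0+1=1
a_1=3:  p_1=3·8+1=25,  q_1=3·1+0=3
a_2=3:  p_2=3·25+8=83,  q_2=3·3+1=10
…
a_4=4:  p_4=4·108+83=515,  q_4=4·13+10=62
…
a_6=3:  p_6=3·623+515=2384,  q_6=3·75+62=287
a_7=3:  p_7=3·2384+623=7775,  q_7=3·287+75=936
→ (7775, 936).  Check: 7775²=60450625, 69·936²=60450624, difference 1.

7775 936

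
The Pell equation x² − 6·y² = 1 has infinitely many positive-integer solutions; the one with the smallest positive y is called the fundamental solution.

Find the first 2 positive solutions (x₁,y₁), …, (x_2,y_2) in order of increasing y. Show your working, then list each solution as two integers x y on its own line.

d=6: √d = [2; 2,4] (ℓ=2, even), read p_1/q_1
step 0: (2, 1)  from 2·(1,0) + (0,1)
step 1: (5, 2)  from 2·(2,1) + (1,0)
fundamental: x₁=5, y₁=2  (since 25 − 6·4 = 1)
(5+2√6)^2 = 49 + 20√6

5 2
49 20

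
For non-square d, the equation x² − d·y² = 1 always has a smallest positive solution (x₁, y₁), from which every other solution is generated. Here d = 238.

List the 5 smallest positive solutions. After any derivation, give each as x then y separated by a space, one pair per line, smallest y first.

[15; 2,2,1,14,1,2,2,30] for √238; ℓ=8 ⇒ convergent index 7
step 0: (15, 1)  from 15·(1,0) + (0,1)
…
step 2: (77, 5)  from 2·(31,2) + (15,1)
…
step 4: (1589, 103)  from 14·(108,7) + (77,5)
step 5: (1697, 110)  from 1·(1589,103) + (108,7)
step 6: (4983, 323)  from 2·(1697,110) + (1589,103)
step 7: (11663, 756)  from 2·(4983,323) + (1697,110)
fundamental: x₁=11663, y₁=756  (since 136025569 − 238·571536 = 1)
(x_2, y_2) = (11663·11663 + 238·756·756, 11663·756 + 756·11663) = (272051137, 17634456)
(x_3, y_3) = (11663·272051137 + 238·756·17634456, 11663·17634456 + 756·272051137) = (6345864809999, 411341319900)
(x_4, y_4) = (11663·6345864809999 + 238·756·411341319900, 11663·411341319900 + 756·6345864809999) = (148023642285985537, 9594947610352944)
(x_5, y_5) = (11663·148023642285985537 + 238·756·9594947610352944, 11663·9594947610352944 + 756·148023642285985537) = (3452799473617033826063, 223811747547751451844)

11663 756
272051137 17634456
6345864809999 411341319900
148023642285985537 9594947610352944
3452799473617033826063 223811747547751451844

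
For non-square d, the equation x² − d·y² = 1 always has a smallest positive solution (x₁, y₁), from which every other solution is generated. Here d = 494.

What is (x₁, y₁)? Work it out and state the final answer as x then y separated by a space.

d=494: √d = [22; 4,2,2,1,2,1,2,2,4,44] (ℓ=10, even), read p_9/q_9
a_0=22:  p_0=22·1+0=22,  q_0=22·0+1=1
…
a_5=2:  p_5=2·689+489=1867,  q_5=2·31+22=84
a_6=1:  p_6=1·1867+689=2556,  q_6=1·84+31=115
a_7=2:  p_7=2·2556+1867=6979,  q_7=2·115+84=314
a_8=2:  p_8=2·6979+2556=16514,  q_8=2·314+115=743
a_9=4:  p_9=4·16514+6979=73035,  q_9=4·743+314=3286
→ (73035, 3286).  Check: 73035²=5334111225, 494·3286²=5334111224, difference 1.

73035 3286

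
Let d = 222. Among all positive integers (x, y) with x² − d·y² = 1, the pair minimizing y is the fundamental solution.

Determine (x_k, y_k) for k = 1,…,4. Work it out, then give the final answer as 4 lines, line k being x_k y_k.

√222 = [14; 1,8,1,28, …], period ℓ=4 (even) → k=3
step 0: (14, 1)  from 14·(1,0) + (0,1)
step 1: (15, 1)  from 1·(14,1) + (1,0)
step 2: (134, 9)  from 8·(15,1) + (14,1)
step 3: (149, 10)  from 1·(134,9) + (15,1)
(x₁, y₁) = (149, 10);  149² − 222·10² = 1 ✓
(149+10√222)^2 = 44401 + 2980√222
(149+10√222)^3 = 13231349 + 888030√222
(149+10√222)^4 = 3942897601 + 264629960√222

149 10
44401 2980
13231349 888030
3942897601 264629960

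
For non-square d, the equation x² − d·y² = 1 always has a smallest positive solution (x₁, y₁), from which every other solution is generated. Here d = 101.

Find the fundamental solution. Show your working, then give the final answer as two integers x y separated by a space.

√101 → a₀=10, period (20); ℓ=1 odd so k=1
step 0: (10, 1)  from 10·(1,0) + (0,1)
step 1: (201, 20)  from 20·(10,1) + (1,0)
→ (201, 20).  Check: 201²=40401, 101·20²=40400, difference 1.

201 20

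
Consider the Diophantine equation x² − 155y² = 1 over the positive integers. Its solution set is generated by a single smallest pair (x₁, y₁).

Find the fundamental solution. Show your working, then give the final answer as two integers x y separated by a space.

√155 → a₀=12, period (2,4,2,24); ℓ=4 even so k=3
a_0=12:  p_0=12·1+0=12,  q_0=12·0+1=1
…
a_2=4:  p_2=4·25+12=112,  q_2=4·2+1=9
a_3=2:  p_3=2·112+25=249,  q_3=2·9+2=20
→ (249, 20).  Check: 249²=62001, 155·20²=62000, difference 1.

249 20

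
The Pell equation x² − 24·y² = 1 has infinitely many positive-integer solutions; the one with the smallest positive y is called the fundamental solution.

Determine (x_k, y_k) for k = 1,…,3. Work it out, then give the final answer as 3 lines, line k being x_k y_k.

√24 = [4; 1,8, …], period ℓ=2 (even) → k=1
i=0: a=4 ⇒ p=4, q=1
i=1: a=1 ⇒ p=5, q=1
fundamental: x₁=5, y₁=1  (since 25 − 24·1 = 1)
k=2:  x_2 = 5·5+24·1·1 = 49,  y_2 = 5·1+1·5 = 10
k=3:  x_3 = 5·49+24·1·10 = 485,  y_3 = 5·10+1·49 = 99

5 1
49 10
485 99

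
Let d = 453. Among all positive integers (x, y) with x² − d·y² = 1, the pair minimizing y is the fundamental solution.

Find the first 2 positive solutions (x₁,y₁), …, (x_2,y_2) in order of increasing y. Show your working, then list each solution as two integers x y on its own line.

1653751 77700
5469784740001 256992905400

√453 = [21; 3,1,1,10,14,10,1,1,3,42, …], period ℓ=10 (even) → k=9
i=0: a=21 ⇒ p=21, q=1
…
i=2: a=1 ⇒ p=85, q=4
…
i=5: a=14 ⇒ p=22199, q=1043
i=6: a=10 ⇒ p=223565, q=10504
…
i=8: a=1 ⇒ p=469329, q=22051
i=9: a=3 ⇒ p=1653751, q=77700
fundamental: x₁=1653751, y₁=77700  (since 2734892370001 − 453·6037290000 = 1)
k=2:  x_2 = 1653751·1653751+453·77700·77700 = 5469784740001,  y_2 = 1653751·77700+77700·1653751 = 256992905400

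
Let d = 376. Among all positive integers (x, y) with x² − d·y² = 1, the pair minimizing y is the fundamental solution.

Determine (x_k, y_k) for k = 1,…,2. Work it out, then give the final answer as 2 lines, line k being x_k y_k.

2143295 110532
9187426914049 473805365880

√376 = [19; 2,1,1,3,1,…,1,2,38, …], period ℓ=16 (even) → k=15
step 0: (19, 1)  from 19·(1,0) + (0,1)
step 1: (39, 2)  from 2·(19,1) + (1,0)
…
step 3: (97, 5)  from 1·(58,3) + (39,2)
step 4: (349, 18)  from 3·(97,5) + (58,3)
…
step 8: (12953, 668)  from 4·(2928,151) + (1241,64)
…
step 11: (99455, 5129)  from 1·(70621,3642) + (28834,1487)
step 12: (368986, 19029)  from 3·(99455,5129) + (70621,3642)
step 13: (468441, 24158)  from 1·(368986,19029) + (99455,5129)
step 14: (837427, 43187)  from 1·(468441,24158) + (368986,19029)
step 15: (2143295, 110532)  from 2·(837427,43187) + (468441,24158)
fundamental: x₁=2143295, y₁=110532  (since 4593713457025 − 376·12217323024 = 1)
n=2: (2143295,110532)∘(2143295,110532) = (2143295·2143295+376·110532·110532, 2143295·110532+110532·2143295) = (9187426914049,473805365880)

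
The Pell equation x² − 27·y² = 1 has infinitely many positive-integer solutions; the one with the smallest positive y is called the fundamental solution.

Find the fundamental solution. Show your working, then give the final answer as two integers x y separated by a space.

26 5

[5; 5,10] for √27; ℓ=2 ⇒ convergent index 1
step 0: (5, 1)  from 5·(1,0) + (0,1)
step 1: (26, 5)  from 5·(5,1) + (1,0)
fundamental: x₁=26, y₁=5  (since 676 − 27·25 = 1)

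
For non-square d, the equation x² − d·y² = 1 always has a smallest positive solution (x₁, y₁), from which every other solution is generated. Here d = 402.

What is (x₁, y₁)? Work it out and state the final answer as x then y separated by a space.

401 20

d=402: √d = [20; 20,40] (ℓ=2, even), read p_1/q_1
a_0=20:  p_0=20·1+0=20,  q_0=20·0+1=1
a_1=20:  p_1=20·20+1=401,  q_1=20·1+0=20
→ (401, 20).  Check: 401²=160801, 402·20²=160800, difference 1.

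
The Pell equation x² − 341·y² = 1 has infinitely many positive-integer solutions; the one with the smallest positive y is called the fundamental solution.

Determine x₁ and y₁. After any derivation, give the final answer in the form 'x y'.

[18; 2,6,1,8,2,…,6,2,36] for √341; ℓ=14 ⇒ convergent index 13
step 0: (18, 1)  from 18·(1,0) + (0,1)
step 1: (37, 2)  from 2·(18,1) + (1,0)
step 2: (240, 13)  from 6·(37,2) + (18,1)
step 3: (277, 15)  from 1·(240,13) + (37,2)
…
step 5: (5189, 281)  from 2·(2456,133) + (277,15)
…
step 7: (20479, 1109)  from 2·(7645,414) + (5189,281)
step 8: (28124, 1523)  from 1·(20479,1109) + (7645,414)
…
step 10: (641940, 34763)  from 8·(76727,4155) + (28124,1523)
…
step 12: (4953942, 268271)  from 6·(718667,38918) + (641940,34763)
step 13: (10626551, 575460)  from 2·(4953942,268271) + (718667,38918)
fundamental: x₁=10626551, y₁=575460  (since 112923586155601 − 341·331154211600 = 1)

10626551 575460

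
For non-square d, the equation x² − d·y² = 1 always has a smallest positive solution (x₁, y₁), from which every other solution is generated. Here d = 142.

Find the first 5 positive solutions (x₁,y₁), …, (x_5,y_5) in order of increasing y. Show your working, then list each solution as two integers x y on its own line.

√142 → a₀=11, period (1,10,1,22); ℓ=4 even so k=3
k=0  a_k=11  p_k/q_k = 11/1
…
k=2  a_k=10  p_k/q_k = 131/11
k=3  a_k=1  p_k/q_k = 143/12
(x₁, y₁) = (143, 12);  143² − 142·12² = 1 ✓
(x_2, y_2) = (143·143 + 142·12·12, 143·12 + 12·143) = (40897, 3432)
(x_3, y_3) = (143·40897 + 142·12·3432, 143·3432 + 12·40897) = (11696399, 981540)
(x_4, y_4) = (143·11696399 + 142·12·981540, 143·981540 + 12·11696399) = (3345129217, 280717008)
(x_5, y_5) = (143·3345129217 + 142·12·280717008, 143·280717008 + 12·3345129217) = (956695259663, 80284082748)

143 12
40897 3432
11696399 981540
3345129217 280717008
956695259663 80284082748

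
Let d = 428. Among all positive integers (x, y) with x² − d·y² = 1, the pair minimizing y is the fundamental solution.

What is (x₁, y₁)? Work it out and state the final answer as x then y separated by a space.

1850887 89466

√428 = [20; 1,2,4,1,5,10,5,1,4,2,1,40, …], period ℓ=12 (even) → k=11
step 0: (20, 1)  from 20·(1,0) + (0,1)
…
step 4: (331, 16)  from 1·(269,13) + (62,3)
…
step 9: (577179, 27899)  from 4·(119350,5769) + (99779,4823)
step 10: (1273708, 61567)  from 2·(577179,27899) + (119350,5769)
step 11: (1850887, 89466)  from 1·(1273708,61567) + (577179,27899)
→ (1850887, 89466).  Check: 1850887²=3425782686769, 428·89466²=3425782686768, difference 1.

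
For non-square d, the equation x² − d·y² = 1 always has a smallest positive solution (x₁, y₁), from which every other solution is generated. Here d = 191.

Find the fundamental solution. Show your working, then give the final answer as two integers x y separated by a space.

[13; 1,4,1,1,3,…,4,1,26] for √191; ℓ=16 ⇒ convergent index 15
i=0: a=13 ⇒ p=13, q=1
…
i=2: a=4 ⇒ p=69, q=5
…
i=5: a=3 ⇒ p=539, q=39
i=6: a=2 ⇒ p=1230, q=89
i=7: a=2 ⇒ p=2999, q=217
…
i=10: a=2 ⇒ p=207083, q=14984
i=11: a=3 ⇒ p=704682, q=50989
i=12: a=1 ⇒ p=911765, q=65973
…
i=14: a=4 ⇒ p=7377553, q=533821
i=15: a=1 ⇒ p=8994000, q=650783
(x₁, y₁) = (8994000, 650783);  8994000² − 191·650783² = 1 ✓

8994000 650783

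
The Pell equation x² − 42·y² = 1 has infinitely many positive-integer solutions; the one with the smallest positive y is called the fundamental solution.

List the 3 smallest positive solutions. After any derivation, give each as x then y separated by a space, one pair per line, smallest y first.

d=42: √d = [6; 2,12] (ℓ=2, even), read p_1/q_1
i=0: a=6 ⇒ p=6, q=1
i=1: a=2 ⇒ p=13, q=2
→ (13, 2).  Check: 13²=169, 42·2²=168, difference 1.
n=2: (13,2)∘(13,2) = (13·13+42·2·2, 13·2+2·13) = (337,52)
n=3: (337,52)∘(13,2) = (13·337+42·2·52, 13·52+2·337) = (8749,1350)

13 2
337 52
8749 1350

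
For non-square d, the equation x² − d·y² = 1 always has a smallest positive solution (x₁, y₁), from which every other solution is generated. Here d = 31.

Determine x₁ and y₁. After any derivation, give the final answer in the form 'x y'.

√31 = [5; 1,1,3,5,3,1,1,10, …], period ℓ=8 (even) → k=7
k=0  a_k=5  p_k/q_k = 5/1
k=1  a_k=1  p_k/q_k = 6/1
…
k=3  a_k=3  p_k/q_k = 39/7
…
k=5  a_k=3  p_k/q_k = 657/118
k=6  a_k=1  p_k/q_k = 863/155
k=7  a_k=1  p_k/q_k = 1520/273
fundamental: x₁=1520, y₁=273  (since 2310400 − 31·74529 = 1)

1520 273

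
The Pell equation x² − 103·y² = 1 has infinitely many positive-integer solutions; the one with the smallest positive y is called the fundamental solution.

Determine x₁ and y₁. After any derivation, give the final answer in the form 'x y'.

d=103: √d = [10; 6,1,2,1,1,9,1,1,2,1,6,20] (ℓ=12, even), read p_11/q_11
a_0=10:  p_0=10·1+0=10,  q_0=10·0+1=1
a_1=6:  p_1=6·10+1=61,  q_1=6·1+0=6
a_2=1:  p_2=1·61+10=71,  q_2=1·6+1=7
…
a_4=1:  p_4=1·203+71=274,  q_4=1·20+7=27
…
a_8=1:  p_8=1·5044+4567=9611,  q_8=1·497+450=947
…
a_10=1:  p_10=1·24266+9611=33877,  q_10=1·2391+947=3338
a_11=6:  p_11=6·33877+24266=227528,  q_11=6·3338+2391=22419
→ (227528, 22419).  Check: 227528²=51768990784, 103·22419²=51768990783, difference 1.

227528 22419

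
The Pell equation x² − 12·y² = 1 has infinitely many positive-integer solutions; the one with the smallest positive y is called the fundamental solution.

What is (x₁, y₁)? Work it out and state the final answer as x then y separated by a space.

7 2

√12 → a₀=3, period (2,6); ℓ=2 even so k=1
step 0: (3, 1)  from 3·(1,0) + (0,1)
step 1: (7, 2)  from 2·(3,1) + (1,0)
fundamental: x₁=7, y₁=2  (since 49 − 12·4 = 1)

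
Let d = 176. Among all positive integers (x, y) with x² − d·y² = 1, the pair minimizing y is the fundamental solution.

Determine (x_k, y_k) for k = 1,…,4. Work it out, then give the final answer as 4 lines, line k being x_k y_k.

√176 → a₀=13, period (3,1,3,26); ℓ=4 even so k=3
k=0  a_k=13  p_k/q_k = 13/1
k=1  a_k=3  p_k/q_k = 40/3
k=2  a_k=1  p_k/q_k = 53/4
k=3  a_k=3  p_k/q_k = 199/15
fundamental: x₁=199, y₁=15  (since 39601 − 176·225 = 1)
n=2: (199,15)∘(199,15) = (199·199+176·15·15, 199·15+15·199) = (79201,5970)
n=3: (79201,5970)∘(199,15) = (199·79201+176·15·5970, 199·5970+15·79201) = (31521799,2376045)
n=4: (31521799,2376045)∘(199,15) = (199·31521799+176·15·2376045, 199·2376045+15·31521799) = (12545596801,945659940)

199 15
79201 5970
31521799 2376045
12545596801 945659940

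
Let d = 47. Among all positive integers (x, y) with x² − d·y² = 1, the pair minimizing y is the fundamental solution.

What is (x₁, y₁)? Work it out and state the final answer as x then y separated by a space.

48 7

√47 = [6; 1,5,1,12, …], period ℓ=4 (even) → k=3
a_0=6:  p_0=6·1+0=6,  q_0=6·0+1=1
…
a_2=5:  p_2=5·7+6=41,  q_2=5·1+1=6
a_3=1:  p_3=1·41+7=48,  q_3=1·6+1=7
fundamental: x₁=48, y₁=7  (since 2304 − 47·49 = 1)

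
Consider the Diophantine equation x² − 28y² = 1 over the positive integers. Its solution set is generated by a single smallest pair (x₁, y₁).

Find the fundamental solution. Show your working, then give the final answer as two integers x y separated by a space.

127 24

d=28: √d = [5; 3,2,3,10] (ℓ=4, even), read p_3/q_3
i=0: a=5 ⇒ p=5, q=1
i=1: a=3 ⇒ p=16, q=3
i=2: a=2 ⇒ p=37, q=7
i=3: a=3 ⇒ p=127, q=24
(x₁, y₁) = (127, 24);  127² − 28·24² = 1 ✓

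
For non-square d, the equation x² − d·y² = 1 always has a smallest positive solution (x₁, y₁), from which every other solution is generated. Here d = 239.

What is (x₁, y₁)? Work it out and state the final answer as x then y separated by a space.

6195120 400729

√239 → a₀=15, period (2,5,1,2,4,15,4,2,1,5,2,30); ℓ=12 even so k=11
step 0: (15, 1)  from 15·(1,0) + (0,1)
step 1: (31, 2)  from 2·(15,1) + (1,0)
…
step 4: (572, 37)  from 2·(201,13) + (170,11)
step 5: (2489, 161)  from 4·(572,37) + (201,13)
step 6: (37907, 2452)  from 15·(2489,161) + (572,37)
step 7: (154117, 9969)  from 4·(37907,2452) + (2489,161)
…
step 9: (500258, 32359)  from 1·(346141,22390) + (154117,9969)
step 10: (2847431, 184185)  from 5·(500258,32359) + (346141,22390)
step 11: (6195120, 400729)  from 2·(2847431,184185) + (500258,32359)
→ (6195120, 400729).  Check: 6195120²=38379511814400, 239·400729²=38379511814399, difference 1.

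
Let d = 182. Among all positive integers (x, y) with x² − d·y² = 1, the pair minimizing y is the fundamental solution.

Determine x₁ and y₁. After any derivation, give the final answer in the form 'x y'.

√182 = [13; 2,26, …], period ℓ=2 (even) → k=1
k=0  a_k=13  p_k/q_k = 13/1
k=1  a_k=2  p_k/q_k = 27/2
→ (27, 2).  Check: 27²=729, 182·2²=728, difference 1.

27 2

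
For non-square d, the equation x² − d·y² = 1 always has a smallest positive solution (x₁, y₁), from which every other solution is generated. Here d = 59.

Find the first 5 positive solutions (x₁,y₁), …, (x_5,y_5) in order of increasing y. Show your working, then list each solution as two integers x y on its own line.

530 69
561799 73140
595506410 77528331
631236232801 82179957720
669109811262650 87110677654869

d=59: √d = [7; 1,2,7,2,1,14] (ℓ=6, even), read p_5/q_5
step 0: (7, 1)  from 7·(1,0) + (0,1)
…
step 4: (361, 47)  from 2·(169,22) + (23,3)
step 5: (530, 69)  from 1·(361,47) + (169,22)
→ (530, 69).  Check: 530²=280900, 59·69²=280899, difference 1.
k=2:  x_2 = 530·530+59·69·69 = 561799,  y_2 = 530·69+69·530 = 73140
k=3:  x_3 = 530·561799+59·69·73140 = 595506410,  y_3 = 530·73140+69·561799 = 77528331
k=4:  x_4 = 530·595506410+59·69·77528331 = 631236232801,  y_4 = 530·77528331+69·595506410 = 82179957720
k=5:  x_5 = 530·631236232801+59·69·82179957720 = 669109811262650,  y_5 = 530·82179957720+69·631236232801 = 87110677654869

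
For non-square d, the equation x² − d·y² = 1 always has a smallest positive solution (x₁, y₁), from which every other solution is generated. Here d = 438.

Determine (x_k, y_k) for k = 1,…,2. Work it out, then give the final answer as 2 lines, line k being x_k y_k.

d=438: √d = [20; 1,12,1,40] (ℓ=4, even), read p_3/q_3
a_0=20:  p_0=20·1+0=20,  q_0=20·0+1=1
a_1=1:  p_1=1·20+1=21,  q_1=1·1+0=1
a_2=12:  p_2=12·21+20=272,  q_2=12·1+1=13
a_3=1:  p_3=1·272+21=293,  q_3=1·13+1=14
fundamental: x₁=293, y₁=14  (since 85849 − 438·196 = 1)
n=2: (293,14)∘(293,14) = (293·293+438·14·14, 293·14+14·293) = (171697,8204)

293 14
171697 8204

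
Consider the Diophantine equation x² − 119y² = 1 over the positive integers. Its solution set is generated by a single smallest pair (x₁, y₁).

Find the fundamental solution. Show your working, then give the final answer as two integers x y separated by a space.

√119 = [10; 1,9,1,20, …], period ℓ=4 (even) → k=3
i=0: a=10 ⇒ p=10, q=1
i=1: a=1 ⇒ p=11, q=1
i=2: a=9 ⇒ p=109, q=10
i=3: a=1 ⇒ p=120, q=11
(x₁, y₁) = (120, 11);  120² − 119·11² = 1 ✓

120 11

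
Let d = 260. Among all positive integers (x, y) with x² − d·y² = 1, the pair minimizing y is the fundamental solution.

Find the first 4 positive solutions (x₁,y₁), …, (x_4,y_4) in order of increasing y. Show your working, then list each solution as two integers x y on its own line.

√260 → a₀=16, period (8,32); ℓ=2 even so k=1
i=0: a=16 ⇒ p=16, q=1
i=1: a=8 ⇒ p=129, q=8
(x₁, y₁) = (129, 8);  129² − 260·8² = 1 ✓
(x_2, y_2) = (129·129 + 260·8·8, 129·8 + 8·129) = (33281, 2064)
(x_3, y_3) = (129·33281 + 260·8·2064, 129·2064 + 8·33281) = (8586369, 532504)
(x_4, y_4) = (129·8586369 + 260·8·532504, 129·532504 + 8·8586369) = (2215249921, 137383968)

129 8
33281 2064
8586369 532504
2215249921 137383968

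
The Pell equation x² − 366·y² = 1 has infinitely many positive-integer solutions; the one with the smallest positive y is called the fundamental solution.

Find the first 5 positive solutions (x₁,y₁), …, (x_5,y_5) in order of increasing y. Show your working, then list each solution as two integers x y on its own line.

907925 47458
1648655611249 86176609300
2993711291685588725 156483795997357542
5436130649005627630680001 284151100961715516031400
9871197838993875221878594227125 515975776681174635989620332458

d=366: √d = [19; 7,1,1,1,2,12,2,1,1,1,7,38] (ℓ=12, even), read p_11/q_11
k=0  a_k=19  p_k/q_k = 19/1
…
k=3  a_k=1  p_k/q_k = 287/15
k=4  a_k=1  p_k/q_k = 440/23
…
k=6  a_k=12  p_k/q_k = 14444/755
…
k=8  a_k=1  p_k/q_k = 44499/2326
…
k=10  a_k=1  p_k/q_k = 119053/6223
k=11  a_k=7  p_k/q_k = 907925/47458
fundamental: x₁=907925, y₁=47458  (since 824327805625 − 366·2252261764 = 1)
n=2: (907925,47458)∘(907925,47458) = (907925·907925+366·47458·47458, 907925·47458+47458·907925) = (1648655611249,86176609300)
n=3: (1648655611249,86176609300)∘(907925,47458) = (907925·1648655611249+366·47458·86176609300, 907925·86176609300+47458·1648655611249) = (2993711291685588725,156483795997357542)
n=4: (2993711291685588725,156483795997357542)∘(907925,47458) = (907925·2993711291685588725+366·47458·156483795997357542, 907925·156483795997357542+47458·2993711291685588725) = (5436130649005627630680001,284151100961715516031400)
n=5: (5436130649005627630680001,284151100961715516031400)∘(907925,47458) = (907925·5436130649005627630680001+366·47458·284151100961715516031400, 907925·284151100961715516031400+47458·5436130649005627630680001) = (9871197838993875221878594227125,515975776681174635989620332458)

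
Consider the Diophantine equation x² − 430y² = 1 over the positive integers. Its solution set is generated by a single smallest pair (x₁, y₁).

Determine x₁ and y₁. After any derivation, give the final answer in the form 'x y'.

[20; 1,2,1,3,1,…,2,1,40] for √430; ℓ=14 ⇒ convergent index 13
i=0: a=20 ⇒ p=20, q=1
i=1: a=1 ⇒ p=21, q=1
i=2: a=2 ⇒ p=62, q=3
…
i=6: a=6 ⇒ p=2675, q=129
…
i=12: a=2 ⇒ p=2107880, q=101651
i=13: a=1 ⇒ p=2862251, q=138030
(x₁, y₁) = (2862251, 138030);  2862251² − 430·138030² = 1 ✓

2862251 138030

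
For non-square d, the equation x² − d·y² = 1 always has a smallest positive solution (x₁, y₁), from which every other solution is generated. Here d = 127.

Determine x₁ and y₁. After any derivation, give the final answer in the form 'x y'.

d=127: √d = [11; 3,1,2,2,7,11,7,2,2,1,3,22] (ℓ=12, even), read p_11/q_11
i=0: a=11 ⇒ p=11, q=1
i=1: a=3 ⇒ p=34, q=3
…
i=3: a=2 ⇒ p=124, q=11
…
i=5: a=7 ⇒ p=2175, q=193
i=6: a=11 ⇒ p=24218, q=2149
…
i=8: a=2 ⇒ p=367620, q=32621
i=9: a=2 ⇒ p=906941, q=80478
i=10: a=1 ⇒ p=1274561, q=113099
i=11: a=3 ⇒ p=4730624, q=419775
(x₁, y₁) = (4730624, 419775);  4730624² − 127·419775² = 1 ✓

4730624 419775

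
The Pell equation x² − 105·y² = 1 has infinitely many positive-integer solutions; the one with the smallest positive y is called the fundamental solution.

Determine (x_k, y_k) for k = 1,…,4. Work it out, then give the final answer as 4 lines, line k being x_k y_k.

√105 = [10; 4,20, …], period ℓ=2 (even) → k=1
a_0=10:  p_0=10·1+0=10,  q_0=10·0+1=1
a_1=4:  p_1=4·10+1=41,  q_1=4·1+0=4
→ (41, 4).  Check: 41²=1681, 105·4²=1680, difference 1.
(41+4√105)^2 = 3361 + 328√105
(41+4√105)^3 = 275561 + 26892√105
(41+4√105)^4 = 22592641 + 2204816√105

41 4
3361 328
275561 26892
22592641 2204816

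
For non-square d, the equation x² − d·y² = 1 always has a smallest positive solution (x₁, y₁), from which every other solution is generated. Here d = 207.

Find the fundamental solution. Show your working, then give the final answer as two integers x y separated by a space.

1151 80

√207 → a₀=14, period (2,1,1,2,1,1,2,28); ℓ=8 even so k=7
k=0  a_k=14  p_k/q_k = 14/1
k=1  a_k=2  p_k/q_k = 29/2
k=2  a_k=1  p_k/q_k = 43/3
k=3  a_k=1  p_k/q_k = 72/5
k=4  a_k=2  p_k/q_k = 187/13
k=5  a_k=1  p_k/q_k = 259/18
k=6  a_k=1  p_k/q_k = 446/31
k=7  a_k=2  p_k/q_k = 1151/80
→ (1151, 80).  Check: 1151²=1324801, 207·80²=1324800, difference 1.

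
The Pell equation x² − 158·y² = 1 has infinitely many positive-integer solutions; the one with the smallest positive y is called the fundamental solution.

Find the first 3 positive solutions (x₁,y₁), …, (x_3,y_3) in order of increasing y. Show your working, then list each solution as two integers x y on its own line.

[12; 1,1,3,12,3,1,1,24] for √158; ℓ=8 ⇒ convergent index 7
i=0: a=12 ⇒ p=12, q=1
i=1: a=1 ⇒ p=13, q=1
i=2: a=1 ⇒ p=25, q=2
i=3: a=3 ⇒ p=88, q=7
…
i=5: a=3 ⇒ p=3331, q=265
i=6: a=1 ⇒ p=4412, q=351
i=7: a=1 ⇒ p=7743, q=616
fundamental: x₁=7743, y₁=616  (since 59954049 − 158·379456 = 1)
(x_2, y_2) = (7743·7743 + 158·616·616, 7743·616 + 616·7743) = (119908097, 9539376)
(x_3, y_3) = (7743·119908097 + 158·616·9539376, 7743·9539376 + 616·119908097) = (1856896782399, 147726776120)

7743 616
119908097 9539376
1856896782399 147726776120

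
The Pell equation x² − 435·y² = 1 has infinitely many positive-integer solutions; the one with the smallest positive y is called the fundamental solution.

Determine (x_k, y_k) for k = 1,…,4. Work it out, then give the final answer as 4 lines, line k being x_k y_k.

146 7
42631 2044
12448106 596841
3634804321 174275528

√435 → a₀=20, period (1,5,1,40); ℓ=4 even so k=3
step 0: (20, 1)  from 20·(1,0) + (0,1)
…
step 2: (125, 6)  from 5·(21,1) + (20,1)
step 3: (146, 7)  from 1·(125,6) + (21,1)
fundamental: x₁=146, y₁=7  (since 21316 − 435·49 = 1)
(x_2, y_2) = (146·146 + 435·7·7, 146·7 + 7·146) = (42631, 2044)
(x_3, y_3) = (146·42631 + 435·7·2044, 146·2044 + 7·42631) = (12448106, 596841)
(x_4, y_4) = (146·12448106 + 435·7·596841, 146·596841 + 7·12448106) = (3634804321, 174275528)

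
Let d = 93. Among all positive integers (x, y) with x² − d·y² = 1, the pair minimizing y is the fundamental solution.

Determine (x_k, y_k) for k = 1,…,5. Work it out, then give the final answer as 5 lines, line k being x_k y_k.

12151 1260
295293601 30620520
7176225079351 744139875780
174396621583094401 18084087230585040
4238186690536135053751 439479487133537766300

[9; 1,1,1,4,6,4,1,1,1,18] for √93; ℓ=10 ⇒ convergent index 9
a_0=9:  p_0=9·1+0=9,  q_0=9·0+1=1
…
a_2=1:  p_2=1·10+9=19,  q_2=1·1+1=2
a_3=1:  p_3=1·19+10=29,  q_3=1·2+1=3
…
a_7=1:  p_7=1·3491+839=4330,  q_7=1·362+87=449
a_8=1:  p_8=1·4330+3491=7821,  q_8=1·449+362=811
a_9=1:  p_9=1·7821+4330=12151,  q_9=1·811+449=1260
fundamental: x₁=12151, y₁=1260  (since 147646801 − 93·1587600 = 1)
(12151+1260√93)^2 = 295293601 + 30620520√93
(12151+1260√93)^3 = 7176225079351 + 744139875780√93
(12151+1260√93)^4 = 174396621583094401 + 18084087230585040√93
(12151+1260√93)^5 = 4238186690536135053751 + 439479487133537766300√93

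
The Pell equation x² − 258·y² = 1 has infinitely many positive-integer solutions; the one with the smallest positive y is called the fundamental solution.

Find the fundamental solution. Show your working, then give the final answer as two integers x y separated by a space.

d=258: √d = [16; 16,32] (ℓ=2, even), read p_1/q_1
step 0: (16, 1)  from 16·(1,0) + (0,1)
step 1: (257, 16)  from 16·(16,1) + (1,0)
→ (257, 16).  Check: 257²=66049, 258·16²=66048, difference 1.

257 16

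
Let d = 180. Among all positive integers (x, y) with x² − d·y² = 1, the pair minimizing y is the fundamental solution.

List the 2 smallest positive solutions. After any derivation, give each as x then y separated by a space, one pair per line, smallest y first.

[13; 2,2,2,26] for √180; ℓ=4 ⇒ convergent index 3
step 0: (13, 1)  from 13·(1,0) + (0,1)
…
step 2: (67, 5)  from 2·(27,2) + (13,1)
step 3: (161, 12)  from 2·(67,5) + (27,2)
fundamental: x₁=161, y₁=12  (since 25921 − 180·144 = 1)
(x_2, y_2) = (161·161 + 180·12·12, 161·12 + 12·161) = (51841, 3864)

161 12
51841 3864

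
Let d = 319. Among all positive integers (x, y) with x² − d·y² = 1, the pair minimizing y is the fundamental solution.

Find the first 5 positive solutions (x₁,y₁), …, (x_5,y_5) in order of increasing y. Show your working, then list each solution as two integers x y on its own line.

12901780 722361
332911854336799 18639485405160
8590311008090840302660 480965080021169647239
221660605515932150288251132801 12410611300231033623224965680
5719632734066677605580897309458268900 320237953322189008993822774252173561

[17; 1,6,5,1,4,…,6,1,34] for √319; ℓ=14 ⇒ convergent index 13
a_0=17:  p_0=17·1+0=17,  q_0=17·0+1=1
a_1=1:  p_1=1·17+1=18,  q_1=1·1+0=1
…
a_7=1:  p_7=1·11913+3715=15628,  q_7=1·667+208=875
…
a_9=4:  p_9=4·58797+15628=250816,  q_9=4·3292+875=14043
…
a_12=6:  p_12=6·1798881+309613=11102899,  q_12=6·100718+17335=621643
a_13=1:  p_13=1·11102899+1798881=12901780,  q_13=1·621643+100718=722361
fundamental: x₁=12901780, y₁=722361  (since 166455927168400 − 319·521805414321 = 1)
k=2:  x_2 = 12901780·12901780+319·722361·722361 = 332911854336799,  y_2 = 12901780·722361+722361·12901780 = 18639485405160
k=3:  x_3 = 12901780·332911854336799+319·722361·18639485405160 = 8590311008090840302660,  y_3 = 12901780·18639485405160+722361·332911854336799 = 480965080021169647239
k=4:  x_4 = 12901780·8590311008090840302660+319·722361·480965080021169647239 = 221660605515932150288251132801,  y_4 = 12901780·480965080021169647239+722361·8590311008090840302660 = 12410611300231033623224965680
k=5:  x_5 = 12901780·221660605515932150288251132801+319·722361·12410611300231033623224965680 = 5719632734066677605580897309458268900,  y_5 = 12901780·12410611300231033623224965680+722361·221660605515932150288251132801 = 320237953322189008993822774252173561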